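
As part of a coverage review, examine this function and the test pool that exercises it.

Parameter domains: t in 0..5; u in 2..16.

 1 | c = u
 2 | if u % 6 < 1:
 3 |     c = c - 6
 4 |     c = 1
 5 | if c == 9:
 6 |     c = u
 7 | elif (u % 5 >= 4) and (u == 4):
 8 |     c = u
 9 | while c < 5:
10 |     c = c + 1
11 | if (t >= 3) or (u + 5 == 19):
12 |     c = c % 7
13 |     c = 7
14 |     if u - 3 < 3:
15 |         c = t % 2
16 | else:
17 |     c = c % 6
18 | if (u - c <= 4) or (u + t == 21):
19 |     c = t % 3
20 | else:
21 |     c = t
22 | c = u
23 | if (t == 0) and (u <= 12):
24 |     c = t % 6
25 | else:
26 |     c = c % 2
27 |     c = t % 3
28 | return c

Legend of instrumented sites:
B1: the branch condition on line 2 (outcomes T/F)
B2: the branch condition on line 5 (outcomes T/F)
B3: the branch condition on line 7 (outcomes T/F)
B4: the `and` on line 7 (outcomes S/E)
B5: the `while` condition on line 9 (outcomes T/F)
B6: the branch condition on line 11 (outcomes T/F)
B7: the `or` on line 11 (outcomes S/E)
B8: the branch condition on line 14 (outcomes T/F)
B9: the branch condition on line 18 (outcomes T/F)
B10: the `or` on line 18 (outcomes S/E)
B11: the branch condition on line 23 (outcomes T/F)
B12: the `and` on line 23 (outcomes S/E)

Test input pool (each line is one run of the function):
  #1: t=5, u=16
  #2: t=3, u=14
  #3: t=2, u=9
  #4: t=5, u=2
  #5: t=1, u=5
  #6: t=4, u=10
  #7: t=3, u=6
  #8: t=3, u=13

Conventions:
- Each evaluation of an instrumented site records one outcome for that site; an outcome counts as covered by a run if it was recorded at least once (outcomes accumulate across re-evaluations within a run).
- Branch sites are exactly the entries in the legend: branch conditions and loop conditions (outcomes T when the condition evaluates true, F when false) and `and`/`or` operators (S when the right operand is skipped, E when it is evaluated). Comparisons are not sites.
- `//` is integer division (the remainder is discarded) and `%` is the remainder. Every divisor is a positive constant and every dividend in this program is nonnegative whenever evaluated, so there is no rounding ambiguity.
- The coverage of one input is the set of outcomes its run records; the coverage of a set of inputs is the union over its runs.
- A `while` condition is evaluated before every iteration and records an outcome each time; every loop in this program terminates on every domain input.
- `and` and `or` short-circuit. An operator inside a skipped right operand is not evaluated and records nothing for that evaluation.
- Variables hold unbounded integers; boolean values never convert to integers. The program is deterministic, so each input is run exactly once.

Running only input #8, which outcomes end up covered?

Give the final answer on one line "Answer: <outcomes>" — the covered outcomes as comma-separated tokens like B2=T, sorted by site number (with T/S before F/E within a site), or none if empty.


Simulating input #8 (t=3, u=13) step by step:
  B1->F, B2->F, B4->S, B3->F, B5->F, B7->S, B6->T, B8->F, B10->E, B9->F
  B12->S, B11->F
deduplicating events, the covered set is: B1=F, B2=F, B3=F, B4=S, B5=F, B6=T, B7=S, B8=F, B9=F, B10=E, B11=F, B12=S
Answer: B1=F, B2=F, B3=F, B4=S, B5=F, B6=T, B7=S, B8=F, B9=F, B10=E, B11=F, B12=S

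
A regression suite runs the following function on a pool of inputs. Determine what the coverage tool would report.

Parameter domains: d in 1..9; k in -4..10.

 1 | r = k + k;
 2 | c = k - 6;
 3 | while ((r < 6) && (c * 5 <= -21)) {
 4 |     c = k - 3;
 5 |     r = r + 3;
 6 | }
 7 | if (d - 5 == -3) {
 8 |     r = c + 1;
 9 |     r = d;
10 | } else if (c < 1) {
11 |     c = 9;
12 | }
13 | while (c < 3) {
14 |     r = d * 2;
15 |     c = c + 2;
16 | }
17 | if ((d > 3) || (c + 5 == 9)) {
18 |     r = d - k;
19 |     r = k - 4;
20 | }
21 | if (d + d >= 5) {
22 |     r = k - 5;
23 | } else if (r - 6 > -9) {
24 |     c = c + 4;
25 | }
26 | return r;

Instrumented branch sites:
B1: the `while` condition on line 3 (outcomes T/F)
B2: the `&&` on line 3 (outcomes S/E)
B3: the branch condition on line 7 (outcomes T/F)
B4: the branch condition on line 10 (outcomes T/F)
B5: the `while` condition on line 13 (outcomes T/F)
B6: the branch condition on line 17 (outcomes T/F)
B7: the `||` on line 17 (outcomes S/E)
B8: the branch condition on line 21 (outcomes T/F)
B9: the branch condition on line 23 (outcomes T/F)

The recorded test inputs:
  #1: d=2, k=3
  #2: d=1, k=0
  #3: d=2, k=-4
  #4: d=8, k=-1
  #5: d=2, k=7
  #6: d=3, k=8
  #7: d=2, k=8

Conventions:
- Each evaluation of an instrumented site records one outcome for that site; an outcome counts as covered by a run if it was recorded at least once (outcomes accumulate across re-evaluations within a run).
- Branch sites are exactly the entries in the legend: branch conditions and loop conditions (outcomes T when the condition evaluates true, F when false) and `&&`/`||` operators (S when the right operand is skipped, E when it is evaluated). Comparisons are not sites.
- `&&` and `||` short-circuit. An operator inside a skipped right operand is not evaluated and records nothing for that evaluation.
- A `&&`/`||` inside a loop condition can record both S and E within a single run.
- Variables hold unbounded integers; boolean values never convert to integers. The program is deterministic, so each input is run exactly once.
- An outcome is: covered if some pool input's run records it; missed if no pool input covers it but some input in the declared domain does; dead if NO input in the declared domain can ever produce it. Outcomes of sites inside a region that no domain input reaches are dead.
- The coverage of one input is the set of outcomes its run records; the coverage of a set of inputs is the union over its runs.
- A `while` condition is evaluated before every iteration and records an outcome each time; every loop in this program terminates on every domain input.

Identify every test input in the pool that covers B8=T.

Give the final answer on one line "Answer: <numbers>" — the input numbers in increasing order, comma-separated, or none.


input #1 (d=2, k=3): does not record B8=T
input #2 (d=1, k=0): does not record B8=T
input #3 (d=2, k=-4): does not record B8=T
input #4 (d=8, k=-1): records B8=T
input #5 (d=2, k=7): does not record B8=T
input #6 (d=3, k=8): records B8=T
input #7 (d=2, k=8): does not record B8=T
Answer: 4, 6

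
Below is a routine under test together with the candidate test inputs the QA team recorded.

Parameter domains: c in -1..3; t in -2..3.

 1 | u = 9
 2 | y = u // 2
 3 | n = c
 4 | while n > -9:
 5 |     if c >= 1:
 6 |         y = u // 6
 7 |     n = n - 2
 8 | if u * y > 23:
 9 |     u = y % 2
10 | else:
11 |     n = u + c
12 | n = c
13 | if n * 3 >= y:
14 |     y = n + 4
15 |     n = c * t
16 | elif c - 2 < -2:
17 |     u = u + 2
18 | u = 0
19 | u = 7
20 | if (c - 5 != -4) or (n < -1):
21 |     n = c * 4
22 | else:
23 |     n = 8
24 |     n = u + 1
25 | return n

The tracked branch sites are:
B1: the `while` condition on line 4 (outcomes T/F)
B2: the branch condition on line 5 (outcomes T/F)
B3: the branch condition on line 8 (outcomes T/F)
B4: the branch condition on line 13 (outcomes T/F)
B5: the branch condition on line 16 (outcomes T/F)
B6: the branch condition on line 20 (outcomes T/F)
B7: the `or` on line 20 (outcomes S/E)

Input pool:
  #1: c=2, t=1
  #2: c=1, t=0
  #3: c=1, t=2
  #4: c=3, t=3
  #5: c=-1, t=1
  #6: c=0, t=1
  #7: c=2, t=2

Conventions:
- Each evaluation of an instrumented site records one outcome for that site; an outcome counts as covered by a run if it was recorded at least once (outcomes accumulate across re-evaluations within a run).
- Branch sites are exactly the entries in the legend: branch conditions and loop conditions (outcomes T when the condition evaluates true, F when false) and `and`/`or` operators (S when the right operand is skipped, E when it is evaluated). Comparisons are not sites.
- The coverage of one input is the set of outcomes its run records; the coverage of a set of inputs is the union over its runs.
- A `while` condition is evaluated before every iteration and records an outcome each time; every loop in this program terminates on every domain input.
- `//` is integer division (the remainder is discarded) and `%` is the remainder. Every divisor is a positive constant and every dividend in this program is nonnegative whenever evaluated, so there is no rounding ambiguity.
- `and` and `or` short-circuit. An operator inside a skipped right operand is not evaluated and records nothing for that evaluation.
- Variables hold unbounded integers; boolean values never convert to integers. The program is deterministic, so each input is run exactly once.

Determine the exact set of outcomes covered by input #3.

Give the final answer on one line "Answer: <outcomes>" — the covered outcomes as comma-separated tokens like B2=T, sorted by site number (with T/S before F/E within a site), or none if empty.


Tracing the run of input #3 (c=1, t=2):
  B1->T, B2->T, B1->T, B2->T, B1->T, B2->T, B1->T, B2->T, B1->T, B2->T
  B1->F, B3->F, B4->T, B7->E, B6->F
collecting distinct outcomes: B1=T, B1=F, B2=T, B3=F, B4=T, B6=F, B7=E
Answer: B1=T, B1=F, B2=T, B3=F, B4=T, B6=F, B7=E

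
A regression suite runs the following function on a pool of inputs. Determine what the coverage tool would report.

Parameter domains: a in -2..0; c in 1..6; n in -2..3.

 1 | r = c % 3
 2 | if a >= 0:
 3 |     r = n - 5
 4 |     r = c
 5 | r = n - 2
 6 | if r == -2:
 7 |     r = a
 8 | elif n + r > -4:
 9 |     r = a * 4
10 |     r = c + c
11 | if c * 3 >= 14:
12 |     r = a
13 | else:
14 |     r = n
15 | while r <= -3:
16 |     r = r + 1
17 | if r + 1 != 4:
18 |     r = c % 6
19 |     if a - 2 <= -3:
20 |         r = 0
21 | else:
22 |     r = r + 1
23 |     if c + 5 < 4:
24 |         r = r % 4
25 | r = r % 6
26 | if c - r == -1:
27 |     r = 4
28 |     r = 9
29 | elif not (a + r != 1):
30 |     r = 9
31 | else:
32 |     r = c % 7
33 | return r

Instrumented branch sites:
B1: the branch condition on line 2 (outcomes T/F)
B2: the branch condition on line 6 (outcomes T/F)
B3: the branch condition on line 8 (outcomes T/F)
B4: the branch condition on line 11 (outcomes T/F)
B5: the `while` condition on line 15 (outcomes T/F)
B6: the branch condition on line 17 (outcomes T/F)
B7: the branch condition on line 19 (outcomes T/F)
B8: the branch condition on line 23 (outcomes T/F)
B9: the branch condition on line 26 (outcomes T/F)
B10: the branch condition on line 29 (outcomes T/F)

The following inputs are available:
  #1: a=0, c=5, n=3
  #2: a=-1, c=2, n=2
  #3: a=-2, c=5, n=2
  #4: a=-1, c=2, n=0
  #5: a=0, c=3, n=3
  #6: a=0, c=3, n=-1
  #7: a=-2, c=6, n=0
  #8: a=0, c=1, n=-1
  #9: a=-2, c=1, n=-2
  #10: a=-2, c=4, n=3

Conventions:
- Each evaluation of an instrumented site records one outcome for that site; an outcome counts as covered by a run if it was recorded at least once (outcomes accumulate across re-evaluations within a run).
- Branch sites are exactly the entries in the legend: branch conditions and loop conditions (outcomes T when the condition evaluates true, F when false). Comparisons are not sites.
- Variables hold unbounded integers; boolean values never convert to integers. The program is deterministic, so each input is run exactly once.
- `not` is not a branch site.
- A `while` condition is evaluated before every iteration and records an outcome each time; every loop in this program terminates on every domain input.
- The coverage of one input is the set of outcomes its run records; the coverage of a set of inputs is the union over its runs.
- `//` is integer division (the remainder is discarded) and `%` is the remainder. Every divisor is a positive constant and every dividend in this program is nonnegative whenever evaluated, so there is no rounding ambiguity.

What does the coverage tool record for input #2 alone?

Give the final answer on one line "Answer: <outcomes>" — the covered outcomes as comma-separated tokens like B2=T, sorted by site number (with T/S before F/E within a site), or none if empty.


Tracing the run of input #2 (a=-1, c=2, n=2):
  B1->F, B2->F, B3->T, B4->F, B5->F, B6->T, B7->T, B9->F, B10->F
distinct outcomes covered: B1=F, B2=F, B3=T, B4=F, B5=F, B6=T, B7=T, B9=F, B10=F
Answer: B1=F, B2=F, B3=T, B4=F, B5=F, B6=T, B7=T, B9=F, B10=F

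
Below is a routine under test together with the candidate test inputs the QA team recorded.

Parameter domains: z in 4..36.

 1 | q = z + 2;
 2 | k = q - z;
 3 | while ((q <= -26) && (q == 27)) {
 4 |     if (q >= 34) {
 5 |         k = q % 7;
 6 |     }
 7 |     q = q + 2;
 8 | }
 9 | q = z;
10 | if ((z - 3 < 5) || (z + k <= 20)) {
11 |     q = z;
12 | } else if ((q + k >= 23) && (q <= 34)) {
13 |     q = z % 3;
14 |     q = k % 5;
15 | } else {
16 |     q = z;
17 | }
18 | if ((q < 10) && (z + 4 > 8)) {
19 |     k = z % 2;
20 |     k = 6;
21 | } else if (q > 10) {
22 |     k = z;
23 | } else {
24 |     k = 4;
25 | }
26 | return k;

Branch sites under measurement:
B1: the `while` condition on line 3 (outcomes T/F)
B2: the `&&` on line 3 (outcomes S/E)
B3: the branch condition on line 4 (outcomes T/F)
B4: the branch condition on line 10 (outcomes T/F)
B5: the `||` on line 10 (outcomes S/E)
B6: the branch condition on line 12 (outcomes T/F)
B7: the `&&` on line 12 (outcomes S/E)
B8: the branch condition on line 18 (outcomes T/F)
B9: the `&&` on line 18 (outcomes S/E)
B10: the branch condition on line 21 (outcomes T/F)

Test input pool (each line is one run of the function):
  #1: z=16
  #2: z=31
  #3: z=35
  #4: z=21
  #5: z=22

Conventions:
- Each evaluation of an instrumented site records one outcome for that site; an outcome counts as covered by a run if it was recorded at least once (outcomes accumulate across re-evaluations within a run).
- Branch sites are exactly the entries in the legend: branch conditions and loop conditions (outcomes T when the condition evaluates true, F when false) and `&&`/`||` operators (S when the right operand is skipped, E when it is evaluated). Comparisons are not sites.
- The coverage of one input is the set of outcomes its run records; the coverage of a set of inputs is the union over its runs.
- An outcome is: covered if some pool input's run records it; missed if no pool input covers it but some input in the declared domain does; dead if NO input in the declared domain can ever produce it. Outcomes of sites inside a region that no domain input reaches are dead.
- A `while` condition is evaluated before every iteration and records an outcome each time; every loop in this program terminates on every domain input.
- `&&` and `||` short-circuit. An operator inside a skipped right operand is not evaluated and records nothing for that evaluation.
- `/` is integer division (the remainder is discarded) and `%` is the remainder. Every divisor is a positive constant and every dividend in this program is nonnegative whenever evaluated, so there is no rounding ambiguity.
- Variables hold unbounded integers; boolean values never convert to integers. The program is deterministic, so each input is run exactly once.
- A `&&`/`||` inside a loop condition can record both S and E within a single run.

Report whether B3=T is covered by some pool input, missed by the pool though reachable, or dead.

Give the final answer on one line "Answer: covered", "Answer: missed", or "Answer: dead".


no pool input records B3=T
checking all 33 inputs in the declared domain: B3=T is never recorded -> dead
Answer: dead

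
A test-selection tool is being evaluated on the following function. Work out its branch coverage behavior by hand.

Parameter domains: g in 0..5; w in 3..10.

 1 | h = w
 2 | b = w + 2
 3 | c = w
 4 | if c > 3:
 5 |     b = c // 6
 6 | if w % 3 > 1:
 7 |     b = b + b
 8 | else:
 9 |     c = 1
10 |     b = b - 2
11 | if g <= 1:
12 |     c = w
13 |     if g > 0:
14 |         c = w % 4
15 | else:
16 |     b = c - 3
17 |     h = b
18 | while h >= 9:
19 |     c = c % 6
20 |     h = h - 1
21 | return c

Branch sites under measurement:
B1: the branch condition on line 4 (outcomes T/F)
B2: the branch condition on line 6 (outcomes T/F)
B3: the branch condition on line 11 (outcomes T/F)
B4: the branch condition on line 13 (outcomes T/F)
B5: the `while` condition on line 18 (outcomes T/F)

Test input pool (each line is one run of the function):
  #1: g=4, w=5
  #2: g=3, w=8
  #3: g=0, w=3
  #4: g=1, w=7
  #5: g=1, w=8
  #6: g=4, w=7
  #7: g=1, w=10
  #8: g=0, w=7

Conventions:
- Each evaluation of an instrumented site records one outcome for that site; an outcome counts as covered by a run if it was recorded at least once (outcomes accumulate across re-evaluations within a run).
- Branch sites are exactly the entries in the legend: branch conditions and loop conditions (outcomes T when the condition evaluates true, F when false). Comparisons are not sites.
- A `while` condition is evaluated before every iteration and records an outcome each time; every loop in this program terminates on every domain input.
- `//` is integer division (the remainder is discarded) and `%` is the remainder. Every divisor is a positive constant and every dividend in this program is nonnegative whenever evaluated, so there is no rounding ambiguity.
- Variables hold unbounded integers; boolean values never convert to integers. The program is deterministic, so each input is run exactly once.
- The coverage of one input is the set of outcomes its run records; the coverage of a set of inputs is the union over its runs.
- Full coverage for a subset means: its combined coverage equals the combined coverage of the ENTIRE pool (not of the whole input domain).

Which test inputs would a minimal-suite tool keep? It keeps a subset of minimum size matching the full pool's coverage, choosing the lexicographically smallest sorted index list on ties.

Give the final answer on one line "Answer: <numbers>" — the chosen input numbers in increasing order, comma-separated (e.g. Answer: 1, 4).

#1 (g=4, w=5) -> B1->T, B2->T, B3->F, B5->F; covered: B1=T, B2=T, B3=F, B5=F
#2 (g=3, w=8) -> B1->T, B2->T, B3->F, B5->F; covered: B1=T, B2=T, B3=F, B5=F
#3 (g=0, w=3) -> B1->F, B2->F, B3->T, B4->F, B5->F; covered: B1=F, B2=F, B3=T, B4=F, B5=F
#4 (g=1, w=7) -> B1->T, B2->F, B3->T, B4->T, B5->F; covered: B1=T, B2=F, B3=T, B4=T, B5=F
#5 (g=1, w=8) -> B1->T, B2->T, B3->T, B4->T, B5->F; covered: B1=T, B2=T, B3=T, B4=T, B5=F
#6 (g=4, w=7) -> B1->T, B2->F, B3->F, B5->F; covered: B1=T, B2=F, B3=F, B5=F
#7 (g=1, w=10) -> B1->T, B2->F, B3->T, B4->T, B5->T, B5->T, B5->F; covered: B1=T, B2=F, B3=T, B4=T, B5=T, B5=F
#8 (g=0, w=7) -> B1->T, B2->F, B3->T, B4->F, B5->F; covered: B1=T, B2=F, B3=T, B4=F, B5=F
together the pool reaches 10 outcomes: B1=T, B1=F, B2=T, B2=F, B3=T, B3=F, B4=T, B4=F, B5=T, B5=F
size 1 is not enough: best union over all size-1 subsets is 6/10
size 2 is not enough: best union over all size-2 subsets is 8/10
size 3: inputs {1, 3, 7} cover all 10 outcomes, and no lexicographically smaller subset of this size does

Answer: 1, 3, 7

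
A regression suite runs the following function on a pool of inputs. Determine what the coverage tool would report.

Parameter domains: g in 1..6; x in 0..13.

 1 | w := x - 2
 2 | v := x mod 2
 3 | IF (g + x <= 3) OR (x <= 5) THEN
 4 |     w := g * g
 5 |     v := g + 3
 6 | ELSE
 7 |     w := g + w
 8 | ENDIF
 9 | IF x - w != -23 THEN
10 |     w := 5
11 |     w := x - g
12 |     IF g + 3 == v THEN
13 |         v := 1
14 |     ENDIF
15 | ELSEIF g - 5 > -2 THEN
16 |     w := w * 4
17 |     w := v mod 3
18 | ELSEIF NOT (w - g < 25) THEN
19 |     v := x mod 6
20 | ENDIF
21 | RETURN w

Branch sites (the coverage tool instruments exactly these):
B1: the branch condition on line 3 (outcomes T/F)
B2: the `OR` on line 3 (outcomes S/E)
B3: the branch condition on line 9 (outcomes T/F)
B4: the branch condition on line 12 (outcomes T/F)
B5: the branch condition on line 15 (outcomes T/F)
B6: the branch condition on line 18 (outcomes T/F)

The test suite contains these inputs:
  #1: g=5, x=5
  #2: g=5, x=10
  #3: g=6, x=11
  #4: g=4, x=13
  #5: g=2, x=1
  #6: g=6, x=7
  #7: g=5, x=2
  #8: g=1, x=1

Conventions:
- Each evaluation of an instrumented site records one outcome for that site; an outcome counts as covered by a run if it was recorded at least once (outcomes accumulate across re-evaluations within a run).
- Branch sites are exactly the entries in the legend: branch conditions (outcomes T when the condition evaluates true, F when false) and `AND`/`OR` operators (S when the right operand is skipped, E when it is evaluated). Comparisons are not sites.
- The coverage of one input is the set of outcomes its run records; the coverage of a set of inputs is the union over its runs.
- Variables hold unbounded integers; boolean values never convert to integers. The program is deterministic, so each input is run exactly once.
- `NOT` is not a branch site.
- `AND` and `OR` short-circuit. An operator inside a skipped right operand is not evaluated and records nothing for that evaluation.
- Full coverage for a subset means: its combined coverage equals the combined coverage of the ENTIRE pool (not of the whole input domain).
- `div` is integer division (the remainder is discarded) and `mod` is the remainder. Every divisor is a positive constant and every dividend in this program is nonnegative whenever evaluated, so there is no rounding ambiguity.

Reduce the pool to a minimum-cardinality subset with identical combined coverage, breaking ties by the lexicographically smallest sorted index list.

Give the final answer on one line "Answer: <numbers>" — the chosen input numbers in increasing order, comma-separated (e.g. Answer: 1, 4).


#1 (g=5, x=5) -> covered: B1=T, B2=E, B3=T, B4=T
#2 (g=5, x=10) -> covered: B1=F, B2=E, B3=T, B4=F
#3 (g=6, x=11) -> covered: B1=F, B2=E, B3=T, B4=F
#4 (g=4, x=13) -> covered: B1=F, B2=E, B3=T, B4=F
#5 (g=2, x=1) -> covered: B1=T, B2=S, B3=T, B4=T
#6 (g=6, x=7) -> covered: B1=F, B2=E, B3=T, B4=F
#7 (g=5, x=2) -> covered: B1=T, B2=E, B3=F, B5=T
#8 (g=1, x=1) -> covered: B1=T, B2=S, B3=T, B4=T
the full pool covers 9 outcomes: B1=T, B1=F, B2=S, B2=E, B3=T, B3=F, B4=T, B4=F, B5=T
no size-1 subset reaches all 9 outcomes (best union: 4/9)
no size-2 subset reaches all 9 outcomes (best union: 7/9)
inputs {2, 5, 7} (size 3) cover everything; no size-3 subset with a lexicographically smaller index list covers all 9
Answer: 2, 5, 7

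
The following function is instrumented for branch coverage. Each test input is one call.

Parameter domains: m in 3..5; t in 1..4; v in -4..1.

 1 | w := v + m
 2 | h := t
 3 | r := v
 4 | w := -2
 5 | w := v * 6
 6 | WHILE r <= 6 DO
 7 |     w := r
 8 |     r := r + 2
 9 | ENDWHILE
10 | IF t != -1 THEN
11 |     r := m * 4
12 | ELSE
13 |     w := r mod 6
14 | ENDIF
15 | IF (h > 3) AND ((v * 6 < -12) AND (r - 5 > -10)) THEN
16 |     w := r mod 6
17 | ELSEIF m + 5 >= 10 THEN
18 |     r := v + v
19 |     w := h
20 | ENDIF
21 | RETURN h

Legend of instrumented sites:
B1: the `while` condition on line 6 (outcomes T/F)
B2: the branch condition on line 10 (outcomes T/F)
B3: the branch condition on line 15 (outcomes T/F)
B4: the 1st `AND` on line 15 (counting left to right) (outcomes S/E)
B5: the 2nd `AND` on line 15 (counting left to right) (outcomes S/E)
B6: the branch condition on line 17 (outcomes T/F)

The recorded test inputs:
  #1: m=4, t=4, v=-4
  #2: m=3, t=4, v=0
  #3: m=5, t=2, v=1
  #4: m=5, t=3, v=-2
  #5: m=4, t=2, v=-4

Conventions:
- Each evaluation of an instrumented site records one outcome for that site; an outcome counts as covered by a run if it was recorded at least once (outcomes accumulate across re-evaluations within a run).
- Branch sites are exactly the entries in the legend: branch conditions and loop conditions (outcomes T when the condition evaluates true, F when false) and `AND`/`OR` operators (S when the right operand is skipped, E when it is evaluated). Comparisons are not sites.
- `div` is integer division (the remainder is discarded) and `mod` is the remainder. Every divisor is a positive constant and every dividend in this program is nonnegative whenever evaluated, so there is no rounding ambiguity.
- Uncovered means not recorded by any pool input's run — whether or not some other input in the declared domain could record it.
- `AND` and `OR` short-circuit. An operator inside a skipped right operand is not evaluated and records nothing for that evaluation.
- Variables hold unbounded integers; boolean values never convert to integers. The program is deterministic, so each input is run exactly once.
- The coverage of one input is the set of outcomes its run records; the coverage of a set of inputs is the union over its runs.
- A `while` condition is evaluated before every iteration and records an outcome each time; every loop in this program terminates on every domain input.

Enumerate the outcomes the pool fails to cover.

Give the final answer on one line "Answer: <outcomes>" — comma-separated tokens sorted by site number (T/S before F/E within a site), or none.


run #1 (m=4, t=4, v=-4) runs B1->T, B1->T, B1->T, B1->T, B1->T, B1->T, B1->F, B2->T, B4->E, B5->E, B3->T; records B1=T, B1=F, B2=T, B3=T, B4=E, B5=E
run #2 (m=3, t=4, v=0) runs B1->T, B1->T, B1->T, B1->T, B1->F, B2->T, B4->E, B5->S, B3->F, B6->F; records B1=T, B1=F, B2=T, B3=F, B4=E, B5=S, B6=F
run #3 (m=5, t=2, v=1) runs B1->T, B1->T, B1->T, B1->F, B2->T, B4->S, B3->F, B6->T; records B1=T, B1=F, B2=T, B3=F, B4=S, B6=T
run #4 (m=5, t=3, v=-2) runs B1->T, B1->T, B1->T, B1->T, B1->T, B1->F, B2->T, B4->S, B3->F, B6->T; records B1=T, B1=F, B2=T, B3=F, B4=S, B6=T
run #5 (m=4, t=2, v=-4) runs B1->T, B1->T, B1->T, B1->T, B1->T, B1->T, B1->F, B2->T, B4->S, B3->F, B6->F; records B1=T, B1=F, B2=T, B3=F, B4=S, B6=F
union over the pool: B1=T, B1=F, B2=T, B3=T, B3=F, B4=S, B4=E, B5=S, B5=E, B6=T, B6=F
uncovered (1 of 12): B2=F
Answer: B2=F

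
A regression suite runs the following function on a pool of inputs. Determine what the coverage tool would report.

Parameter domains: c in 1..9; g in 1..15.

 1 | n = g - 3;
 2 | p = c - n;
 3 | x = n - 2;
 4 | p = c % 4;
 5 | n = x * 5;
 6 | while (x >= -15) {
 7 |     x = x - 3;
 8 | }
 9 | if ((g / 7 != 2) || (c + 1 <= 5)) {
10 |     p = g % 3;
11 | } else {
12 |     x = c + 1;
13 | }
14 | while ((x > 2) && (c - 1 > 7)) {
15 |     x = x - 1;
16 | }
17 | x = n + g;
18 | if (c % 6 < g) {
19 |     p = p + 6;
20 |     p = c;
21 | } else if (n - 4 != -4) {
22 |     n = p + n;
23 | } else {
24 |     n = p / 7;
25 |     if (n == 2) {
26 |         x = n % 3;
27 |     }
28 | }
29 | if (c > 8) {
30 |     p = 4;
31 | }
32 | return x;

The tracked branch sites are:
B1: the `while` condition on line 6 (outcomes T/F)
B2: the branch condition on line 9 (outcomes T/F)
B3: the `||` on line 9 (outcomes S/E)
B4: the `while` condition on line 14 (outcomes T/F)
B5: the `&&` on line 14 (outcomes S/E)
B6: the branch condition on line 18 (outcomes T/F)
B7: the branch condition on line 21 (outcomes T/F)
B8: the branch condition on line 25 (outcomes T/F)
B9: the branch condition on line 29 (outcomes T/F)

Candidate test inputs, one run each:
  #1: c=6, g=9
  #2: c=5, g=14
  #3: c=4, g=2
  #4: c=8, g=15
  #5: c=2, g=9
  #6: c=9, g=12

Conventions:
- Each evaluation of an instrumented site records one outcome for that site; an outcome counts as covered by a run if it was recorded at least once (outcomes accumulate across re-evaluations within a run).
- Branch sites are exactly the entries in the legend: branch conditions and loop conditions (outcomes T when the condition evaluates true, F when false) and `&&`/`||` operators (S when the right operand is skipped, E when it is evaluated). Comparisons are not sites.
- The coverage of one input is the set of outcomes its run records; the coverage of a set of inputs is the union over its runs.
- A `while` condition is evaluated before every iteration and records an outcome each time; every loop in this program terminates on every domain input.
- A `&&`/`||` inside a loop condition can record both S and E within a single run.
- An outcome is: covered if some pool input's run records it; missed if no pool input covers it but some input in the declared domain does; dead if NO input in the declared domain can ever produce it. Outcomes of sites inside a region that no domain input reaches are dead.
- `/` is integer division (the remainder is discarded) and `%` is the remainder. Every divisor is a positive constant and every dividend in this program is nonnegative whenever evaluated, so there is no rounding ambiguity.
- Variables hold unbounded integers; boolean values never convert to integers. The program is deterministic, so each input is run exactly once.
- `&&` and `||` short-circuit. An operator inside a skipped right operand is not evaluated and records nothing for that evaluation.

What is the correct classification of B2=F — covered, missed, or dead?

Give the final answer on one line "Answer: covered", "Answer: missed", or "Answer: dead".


B2=F is recorded by pool input(s) 2, 4 -> covered
Answer: covered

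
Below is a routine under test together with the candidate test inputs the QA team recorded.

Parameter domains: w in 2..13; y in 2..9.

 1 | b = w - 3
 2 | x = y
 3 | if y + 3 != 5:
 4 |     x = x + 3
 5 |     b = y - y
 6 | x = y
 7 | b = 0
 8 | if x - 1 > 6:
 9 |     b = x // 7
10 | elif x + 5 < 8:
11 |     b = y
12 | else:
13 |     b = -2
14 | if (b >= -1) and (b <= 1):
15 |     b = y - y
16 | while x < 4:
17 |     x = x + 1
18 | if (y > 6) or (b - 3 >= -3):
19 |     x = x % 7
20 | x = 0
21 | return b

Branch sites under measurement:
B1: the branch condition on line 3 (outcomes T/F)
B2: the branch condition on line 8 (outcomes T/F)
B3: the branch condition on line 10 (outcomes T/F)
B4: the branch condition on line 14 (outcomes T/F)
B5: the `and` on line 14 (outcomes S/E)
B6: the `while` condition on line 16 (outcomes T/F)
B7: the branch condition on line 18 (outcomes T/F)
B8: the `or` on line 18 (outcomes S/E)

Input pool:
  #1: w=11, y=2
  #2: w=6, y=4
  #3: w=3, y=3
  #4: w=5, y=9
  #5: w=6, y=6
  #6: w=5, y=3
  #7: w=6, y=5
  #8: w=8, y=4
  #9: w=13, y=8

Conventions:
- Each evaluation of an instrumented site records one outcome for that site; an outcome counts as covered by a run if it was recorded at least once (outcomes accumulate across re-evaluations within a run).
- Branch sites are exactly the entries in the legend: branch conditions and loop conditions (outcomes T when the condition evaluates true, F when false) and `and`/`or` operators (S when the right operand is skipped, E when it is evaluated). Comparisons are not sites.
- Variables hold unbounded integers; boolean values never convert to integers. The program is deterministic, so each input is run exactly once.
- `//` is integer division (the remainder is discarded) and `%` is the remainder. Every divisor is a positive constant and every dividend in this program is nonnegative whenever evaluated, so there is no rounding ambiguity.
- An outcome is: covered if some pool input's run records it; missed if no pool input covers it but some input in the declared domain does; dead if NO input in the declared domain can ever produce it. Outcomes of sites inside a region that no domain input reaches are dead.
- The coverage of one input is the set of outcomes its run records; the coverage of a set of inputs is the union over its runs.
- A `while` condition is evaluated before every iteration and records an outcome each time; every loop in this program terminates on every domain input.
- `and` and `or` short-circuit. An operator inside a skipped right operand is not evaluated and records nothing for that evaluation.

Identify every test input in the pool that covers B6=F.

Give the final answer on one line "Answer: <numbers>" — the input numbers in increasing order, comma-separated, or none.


input #1 (w=11, y=2): produces B6=F
input #2 (w=6, y=4): produces B6=F
input #3 (w=3, y=3): produces B6=F
input #4 (w=5, y=9): produces B6=F
input #5 (w=6, y=6): produces B6=F
input #6 (w=5, y=3): produces B6=F
input #7 (w=6, y=5): produces B6=F
input #8 (w=8, y=4): produces B6=F
input #9 (w=13, y=8): produces B6=F
Answer: 1, 2, 3, 4, 5, 6, 7, 8, 9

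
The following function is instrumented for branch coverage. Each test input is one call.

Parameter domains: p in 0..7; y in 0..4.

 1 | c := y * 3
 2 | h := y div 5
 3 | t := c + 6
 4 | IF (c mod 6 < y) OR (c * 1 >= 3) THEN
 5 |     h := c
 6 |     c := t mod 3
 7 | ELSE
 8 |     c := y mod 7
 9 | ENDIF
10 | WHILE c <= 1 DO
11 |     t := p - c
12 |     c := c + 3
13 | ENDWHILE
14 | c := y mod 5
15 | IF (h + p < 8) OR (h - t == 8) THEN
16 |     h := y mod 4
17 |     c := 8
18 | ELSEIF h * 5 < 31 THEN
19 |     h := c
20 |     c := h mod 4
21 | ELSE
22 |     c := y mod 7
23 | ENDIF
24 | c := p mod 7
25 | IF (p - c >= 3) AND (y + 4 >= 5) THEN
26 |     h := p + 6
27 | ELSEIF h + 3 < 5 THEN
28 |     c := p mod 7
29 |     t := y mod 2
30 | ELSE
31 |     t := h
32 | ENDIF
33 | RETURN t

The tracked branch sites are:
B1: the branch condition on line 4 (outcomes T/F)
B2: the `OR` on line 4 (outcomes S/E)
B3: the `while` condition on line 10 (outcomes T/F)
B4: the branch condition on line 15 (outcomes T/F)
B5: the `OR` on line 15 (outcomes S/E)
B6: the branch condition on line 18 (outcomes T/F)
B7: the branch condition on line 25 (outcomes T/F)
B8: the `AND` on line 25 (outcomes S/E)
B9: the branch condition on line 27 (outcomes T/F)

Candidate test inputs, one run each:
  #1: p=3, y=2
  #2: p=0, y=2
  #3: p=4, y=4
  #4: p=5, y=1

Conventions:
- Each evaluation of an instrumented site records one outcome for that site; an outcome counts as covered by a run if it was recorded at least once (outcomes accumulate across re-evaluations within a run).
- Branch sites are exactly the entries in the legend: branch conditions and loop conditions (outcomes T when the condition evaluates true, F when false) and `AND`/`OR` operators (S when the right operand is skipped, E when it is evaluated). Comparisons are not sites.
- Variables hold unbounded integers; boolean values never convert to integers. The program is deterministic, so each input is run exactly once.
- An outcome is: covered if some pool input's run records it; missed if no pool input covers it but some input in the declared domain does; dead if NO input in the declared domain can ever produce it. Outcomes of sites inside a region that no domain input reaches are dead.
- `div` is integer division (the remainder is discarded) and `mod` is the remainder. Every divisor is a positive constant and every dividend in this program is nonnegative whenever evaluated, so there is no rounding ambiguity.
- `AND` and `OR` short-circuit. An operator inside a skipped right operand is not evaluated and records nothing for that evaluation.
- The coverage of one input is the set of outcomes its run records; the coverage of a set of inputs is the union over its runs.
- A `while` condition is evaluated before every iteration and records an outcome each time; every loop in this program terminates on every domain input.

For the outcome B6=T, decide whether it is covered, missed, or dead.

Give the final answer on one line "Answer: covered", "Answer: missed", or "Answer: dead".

B6=T is recorded by pool input(s) 1, 4 -> covered

Answer: covered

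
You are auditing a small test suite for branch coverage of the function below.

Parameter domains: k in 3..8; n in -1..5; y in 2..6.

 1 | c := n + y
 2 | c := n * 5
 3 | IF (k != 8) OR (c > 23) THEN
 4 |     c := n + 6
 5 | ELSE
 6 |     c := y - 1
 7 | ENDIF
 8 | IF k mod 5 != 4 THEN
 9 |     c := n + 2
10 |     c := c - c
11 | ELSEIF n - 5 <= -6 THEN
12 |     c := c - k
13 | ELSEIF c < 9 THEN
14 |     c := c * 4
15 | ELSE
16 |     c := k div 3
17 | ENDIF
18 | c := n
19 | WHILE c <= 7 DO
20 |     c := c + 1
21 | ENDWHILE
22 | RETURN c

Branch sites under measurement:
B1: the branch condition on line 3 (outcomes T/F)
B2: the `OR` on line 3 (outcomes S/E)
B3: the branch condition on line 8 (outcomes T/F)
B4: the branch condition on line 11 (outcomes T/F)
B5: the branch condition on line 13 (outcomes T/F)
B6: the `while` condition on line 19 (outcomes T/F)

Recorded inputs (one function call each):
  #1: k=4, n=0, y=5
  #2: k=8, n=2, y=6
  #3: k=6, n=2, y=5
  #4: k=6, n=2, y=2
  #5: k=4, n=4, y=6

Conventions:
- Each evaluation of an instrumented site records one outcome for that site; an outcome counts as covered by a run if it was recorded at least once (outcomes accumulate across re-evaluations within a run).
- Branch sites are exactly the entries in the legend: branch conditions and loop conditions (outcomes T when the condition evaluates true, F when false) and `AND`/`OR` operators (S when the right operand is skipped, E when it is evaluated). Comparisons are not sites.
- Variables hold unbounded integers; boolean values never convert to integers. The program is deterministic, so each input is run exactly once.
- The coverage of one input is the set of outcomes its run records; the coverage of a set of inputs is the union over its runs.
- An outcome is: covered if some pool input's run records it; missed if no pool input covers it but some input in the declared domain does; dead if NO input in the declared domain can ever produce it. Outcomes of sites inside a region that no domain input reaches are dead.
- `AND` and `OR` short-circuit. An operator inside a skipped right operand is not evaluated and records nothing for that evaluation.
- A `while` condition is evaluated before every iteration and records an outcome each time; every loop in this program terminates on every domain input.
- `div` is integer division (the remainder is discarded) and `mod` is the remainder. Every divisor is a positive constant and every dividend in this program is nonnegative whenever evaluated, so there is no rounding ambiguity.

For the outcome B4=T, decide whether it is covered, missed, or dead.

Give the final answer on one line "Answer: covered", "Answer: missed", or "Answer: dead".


no pool input records B4=T
but domain input (k=4, n=-1, y=2) does record it -> reachable, so missed
Answer: missed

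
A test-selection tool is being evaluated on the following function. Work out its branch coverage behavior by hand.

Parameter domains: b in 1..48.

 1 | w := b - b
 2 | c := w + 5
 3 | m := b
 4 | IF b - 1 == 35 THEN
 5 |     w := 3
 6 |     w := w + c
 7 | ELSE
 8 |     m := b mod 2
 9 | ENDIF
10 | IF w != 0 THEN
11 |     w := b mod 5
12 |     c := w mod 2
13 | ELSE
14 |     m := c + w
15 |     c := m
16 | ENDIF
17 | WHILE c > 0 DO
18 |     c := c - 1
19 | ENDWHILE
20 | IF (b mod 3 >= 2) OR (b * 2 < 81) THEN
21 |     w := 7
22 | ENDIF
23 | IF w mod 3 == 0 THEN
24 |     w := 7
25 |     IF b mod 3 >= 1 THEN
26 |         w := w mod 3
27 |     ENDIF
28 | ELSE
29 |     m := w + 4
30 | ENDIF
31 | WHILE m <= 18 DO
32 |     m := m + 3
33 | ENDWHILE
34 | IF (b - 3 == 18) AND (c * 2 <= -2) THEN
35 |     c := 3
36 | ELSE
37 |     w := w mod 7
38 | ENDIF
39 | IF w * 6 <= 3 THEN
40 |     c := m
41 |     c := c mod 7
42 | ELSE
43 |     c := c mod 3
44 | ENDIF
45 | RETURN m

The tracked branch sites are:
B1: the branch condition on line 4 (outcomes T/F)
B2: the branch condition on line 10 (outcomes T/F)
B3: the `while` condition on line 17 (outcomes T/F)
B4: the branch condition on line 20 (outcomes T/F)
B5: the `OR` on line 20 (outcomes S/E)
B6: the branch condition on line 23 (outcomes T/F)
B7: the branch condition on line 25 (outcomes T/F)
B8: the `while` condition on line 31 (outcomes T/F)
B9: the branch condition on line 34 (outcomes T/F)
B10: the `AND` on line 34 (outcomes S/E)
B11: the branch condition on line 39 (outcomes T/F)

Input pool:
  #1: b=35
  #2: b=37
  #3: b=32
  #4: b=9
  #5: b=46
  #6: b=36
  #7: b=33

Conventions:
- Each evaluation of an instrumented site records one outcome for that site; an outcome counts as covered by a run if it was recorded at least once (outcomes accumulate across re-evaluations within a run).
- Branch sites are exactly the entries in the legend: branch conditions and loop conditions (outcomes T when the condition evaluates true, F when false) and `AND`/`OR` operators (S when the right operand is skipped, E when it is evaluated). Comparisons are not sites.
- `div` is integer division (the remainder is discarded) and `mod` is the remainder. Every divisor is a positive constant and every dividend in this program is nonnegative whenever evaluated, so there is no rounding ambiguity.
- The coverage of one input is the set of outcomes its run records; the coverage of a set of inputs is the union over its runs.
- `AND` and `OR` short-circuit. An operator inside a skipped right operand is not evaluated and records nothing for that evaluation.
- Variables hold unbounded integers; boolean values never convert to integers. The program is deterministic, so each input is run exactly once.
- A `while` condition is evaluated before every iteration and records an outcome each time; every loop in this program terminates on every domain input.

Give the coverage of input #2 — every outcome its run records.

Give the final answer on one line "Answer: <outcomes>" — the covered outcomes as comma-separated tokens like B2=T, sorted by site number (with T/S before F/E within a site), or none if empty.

Simulating input #2 (b=37) step by step:
  B1->F, B2->F, B3->T, B3->T, B3->T, B3->T, B3->T, B3->F, B5->E, B4->T
  B6->F, B8->T, B8->T, B8->T, B8->F, B10->S, B9->F, B11->T
deduplicating events, the covered set is: B1=F, B2=F, B3=T, B3=F, B4=T, B5=E, B6=F, B8=T, B8=F, B9=F, B10=S, B11=T

Answer: B1=F, B2=F, B3=T, B3=F, B4=T, B5=E, B6=F, B8=T, B8=F, B9=F, B10=S, B11=T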